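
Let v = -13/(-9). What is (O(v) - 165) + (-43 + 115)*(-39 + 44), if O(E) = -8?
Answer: 187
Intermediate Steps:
v = 13/9 (v = -13*(-⅑) = 13/9 ≈ 1.4444)
(O(v) - 165) + (-43 + 115)*(-39 + 44) = (-8 - 165) + (-43 + 115)*(-39 + 44) = -173 + 72*5 = -173 + 360 = 187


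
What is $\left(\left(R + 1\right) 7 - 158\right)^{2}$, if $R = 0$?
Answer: $22801$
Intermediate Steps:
$\left(\left(R + 1\right) 7 - 158\right)^{2} = \left(\left(0 + 1\right) 7 - 158\right)^{2} = \left(1 \cdot 7 - 158\right)^{2} = \left(7 - 158\right)^{2} = \left(-151\right)^{2} = 22801$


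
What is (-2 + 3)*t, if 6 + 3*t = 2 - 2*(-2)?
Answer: 0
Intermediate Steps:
t = 0 (t = -2 + (2 - 2*(-2))/3 = -2 + (2 + 4)/3 = -2 + (⅓)*6 = -2 + 2 = 0)
(-2 + 3)*t = (-2 + 3)*0 = 1*0 = 0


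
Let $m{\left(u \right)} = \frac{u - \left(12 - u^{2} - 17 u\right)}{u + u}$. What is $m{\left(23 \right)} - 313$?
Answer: $- \frac{13467}{46} \approx -292.76$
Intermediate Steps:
$m{\left(u \right)} = \frac{-12 + u^{2} + 18 u}{2 u}$ ($m{\left(u \right)} = \frac{u + \left(-12 + u^{2} + 17 u\right)}{2 u} = \left(-12 + u^{2} + 18 u\right) \frac{1}{2 u} = \frac{-12 + u^{2} + 18 u}{2 u}$)
$m{\left(23 \right)} - 313 = \left(9 + \frac{1}{2} \cdot 23 - \frac{6}{23}\right) - 313 = \left(9 + \frac{23}{2} - \frac{6}{23}\right) - 313 = \frac{931}{46} - 313 = - \frac{13467}{46}$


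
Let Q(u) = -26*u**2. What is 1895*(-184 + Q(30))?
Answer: -44691680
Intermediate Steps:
1895*(-184 + Q(30)) = 1895*(-184 - 26*30**2) = 1895*(-184 - 26*900) = 1895*(-184 - 23400) = 1895*(-23584) = -44691680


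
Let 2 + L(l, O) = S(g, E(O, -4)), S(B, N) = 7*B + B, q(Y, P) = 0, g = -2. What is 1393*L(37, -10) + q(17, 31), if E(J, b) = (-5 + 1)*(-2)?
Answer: -25074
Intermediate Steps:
E(J, b) = 8 (E(J, b) = -4*(-2) = 8)
S(B, N) = 8*B
L(l, O) = -18 (L(l, O) = -2 + 8*(-2) = -2 - 16 = -18)
1393*L(37, -10) + q(17, 31) = 1393*(-18) + 0 = -25074 + 0 = -25074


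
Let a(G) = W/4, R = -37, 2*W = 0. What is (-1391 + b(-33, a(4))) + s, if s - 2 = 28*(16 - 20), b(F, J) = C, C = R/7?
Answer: -10544/7 ≈ -1506.3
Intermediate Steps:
W = 0 (W = (½)*0 = 0)
a(G) = 0 (a(G) = 0/4 = 0*(¼) = 0)
C = -37/7 ≈ -5.2857
b(F, J) = -37/7
s = -110 (s = 2 + 28*(16 - 20) = 2 + 28*(-4) = 2 - 112 = -110)
(-1391 + b(-33, a(4))) + s = (-1391 - 37/7) - 110 = -9774/7 - 110 = -10544/7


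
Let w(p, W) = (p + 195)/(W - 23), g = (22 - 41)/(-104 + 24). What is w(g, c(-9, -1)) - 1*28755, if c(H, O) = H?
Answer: -73628419/2560 ≈ -28761.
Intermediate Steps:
g = 19/80 (g = -19/(-80) = -19*(-1/80) = 19/80 ≈ 0.23750)
w(p, W) = (195 + p)/(-23 + W)
w(g, c(-9, -1)) - 1*28755 = (195 + 19/80)/(-23 - 9) - 1*28755 = (15619/80)/(-32) - 28755 = -1/32*15619/80 - 28755 = -15619/2560 - 28755 = -73628419/2560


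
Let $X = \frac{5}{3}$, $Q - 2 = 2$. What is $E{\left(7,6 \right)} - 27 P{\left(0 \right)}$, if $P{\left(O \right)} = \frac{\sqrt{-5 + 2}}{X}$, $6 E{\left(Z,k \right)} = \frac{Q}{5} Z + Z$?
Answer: $\frac{21}{10} - \frac{81 i \sqrt{3}}{5} \approx 2.1 - 28.059 i$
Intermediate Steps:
$Q = 4$ ($Q = 2 + 2 = 4$)
$X = \frac{5}{3}$ ($X = 5 \cdot \frac{1}{3} = \frac{5}{3} \approx 1.6667$)
$E{\left(Z,k \right)} = \frac{3 Z}{10}$ ($E{\left(Z,k \right)} = \frac{\frac{4}{5} Z + Z}{6} = \frac{4 \cdot \frac{1}{5} Z + Z}{6} = \frac{\frac{4 Z}{5} + Z}{6} = \frac{\frac{9}{5} Z}{6} = \frac{3 Z}{10}$)
$P{\left(O \right)} = \frac{3 i \sqrt{3}}{5}$ ($P{\left(O \right)} = \frac{\sqrt{-5 + 2}}{\frac{5}{3}} = \sqrt{-3} \cdot \frac{3}{5} = i \sqrt{3} \cdot \frac{3}{5} = \frac{3 i \sqrt{3}}{5}$)
$E{\left(7,6 \right)} - 27 P{\left(0 \right)} = \frac{3}{10} \cdot 7 - 27 \frac{3 i \sqrt{3}}{5} = \frac{21}{10} - \frac{81 i \sqrt{3}}{5}$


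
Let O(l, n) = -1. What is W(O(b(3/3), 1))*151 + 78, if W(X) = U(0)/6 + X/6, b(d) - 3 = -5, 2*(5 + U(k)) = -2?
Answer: -589/6 ≈ -98.167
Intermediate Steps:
U(k) = -6 (U(k) = -5 + (½)*(-2) = -5 - 1 = -6)
b(d) = -2 (b(d) = 3 - 5 = -2)
W(X) = -1 + X/6 (W(X) = -6/6 + X/6 = -6*⅙ + X*(⅙) = -1 + X/6)
W(O(b(3/3), 1))*151 + 78 = (-1 + (⅙)*(-1))*151 + 78 = (-1 - ⅙)*151 + 78 = -7/6*151 + 78 = -1057/6 + 78 = -589/6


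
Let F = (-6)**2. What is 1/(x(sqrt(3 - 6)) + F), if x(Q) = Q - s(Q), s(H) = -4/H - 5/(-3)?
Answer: 309/10612 + 3*I*sqrt(3)/10612 ≈ 0.029118 + 0.00048965*I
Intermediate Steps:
s(H) = 5/3 - 4/H (s(H) = -4/H - 5*(-1/3) = -4/H + 5/3 = 5/3 - 4/H)
x(Q) = -5/3 + Q + 4/Q (x(Q) = Q - (5/3 - 4/Q) = Q + (-5/3 + 4/Q) = -5/3 + Q + 4/Q)
F = 36
1/(x(sqrt(3 - 6)) + F) = 1/((-5/3 + sqrt(3 - 6) + 4/(sqrt(3 - 6))) + 36) = 1/((-5/3 + sqrt(-3) + 4/(sqrt(-3))) + 36) = 1/((-5/3 + I*sqrt(3) + 4/((I*sqrt(3)))) + 36) = 1/((-5/3 + I*sqrt(3) + 4*(-I*sqrt(3)/3)) + 36) = 1/((-5/3 + I*sqrt(3) - 4*I*sqrt(3)/3) + 36) = 1/((-5/3 - I*sqrt(3)/3) + 36) = 1/(103/3 - I*sqrt(3)/3)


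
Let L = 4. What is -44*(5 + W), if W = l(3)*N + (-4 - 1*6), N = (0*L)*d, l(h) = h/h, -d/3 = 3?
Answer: 220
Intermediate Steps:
d = -9 (d = -3*3 = -9)
l(h) = 1
N = 0 (N = (0*4)*(-9) = 0*(-9) = 0)
W = -10 (W = 1*0 + (-4 - 1*6) = 0 + (-4 - 6) = 0 - 10 = -10)
-44*(5 + W) = -44*(5 - 10) = -44*(-5) = 220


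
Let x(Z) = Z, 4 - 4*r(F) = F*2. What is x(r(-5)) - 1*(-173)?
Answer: 353/2 ≈ 176.50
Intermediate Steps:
r(F) = 1 - F/2 (r(F) = 1 - F*2/4 = 1 - F/2)
x(r(-5)) - 1*(-173) = (1 - 1/2*(-5)) - 1*(-173) = (1 + 5/2) + 173 = 7/2 + 173 = 353/2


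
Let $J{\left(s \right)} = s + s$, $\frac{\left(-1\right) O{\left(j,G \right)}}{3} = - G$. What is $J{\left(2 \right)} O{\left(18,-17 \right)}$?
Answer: $-204$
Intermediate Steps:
$O{\left(j,G \right)} = 3 G$ ($O{\left(j,G \right)} = - 3 \left(- G\right) = 3 G$)
$J{\left(s \right)} = 2 s$
$J{\left(2 \right)} O{\left(18,-17 \right)} = 2 \cdot 2 \cdot 3 \left(-17\right) = 4 \left(-51\right) = -204$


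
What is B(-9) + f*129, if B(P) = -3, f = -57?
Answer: -7356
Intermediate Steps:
B(-9) + f*129 = -3 - 57*129 = -3 - 7353 = -7356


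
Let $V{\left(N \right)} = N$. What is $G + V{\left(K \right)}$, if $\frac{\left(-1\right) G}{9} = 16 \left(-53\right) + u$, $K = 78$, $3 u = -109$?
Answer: $8037$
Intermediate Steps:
$u = - \frac{109}{3}$ ($u = \frac{1}{3} \left(-109\right) = - \frac{109}{3} \approx -36.333$)
$G = 7959$ ($G = - 9 \left(16 \left(-53\right) - \frac{109}{3}\right) = - 9 \left(-848 - \frac{109}{3}\right) = \left(-9\right) \left(- \frac{2653}{3}\right) = 7959$)
$G + V{\left(K \right)} = 7959 + 78 = 8037$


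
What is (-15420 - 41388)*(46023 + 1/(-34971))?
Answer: -30476930206752/11657 ≈ -2.6145e+9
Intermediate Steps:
(-15420 - 41388)*(46023 + 1/(-34971)) = -56808*(46023 - 1/34971) = -56808*1609470332/34971 = -30476930206752/11657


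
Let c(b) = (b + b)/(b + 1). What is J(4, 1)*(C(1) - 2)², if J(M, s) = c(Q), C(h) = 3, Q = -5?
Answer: 5/2 ≈ 2.5000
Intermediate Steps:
c(b) = 2*b/(1 + b) (c(b) = (2*b)/(1 + b) = 2*b/(1 + b))
J(M, s) = 5/2 (J(M, s) = 2*(-5)/(1 - 5) = 2*(-5)/(-4) = 2*(-5)*(-¼) = 5/2)
J(4, 1)*(C(1) - 2)² = 5*(3 - 2)²/2 = (5/2)*1² = (5/2)*1 = 5/2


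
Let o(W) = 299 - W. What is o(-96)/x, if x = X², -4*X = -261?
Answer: 6320/68121 ≈ 0.092776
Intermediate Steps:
X = 261/4 (X = -¼*(-261) = 261/4 ≈ 65.250)
x = 68121/16 (x = (261/4)² = 68121/16 ≈ 4257.6)
o(-96)/x = (299 - 1*(-96))/(68121/16) = (299 + 96)*(16/68121) = 395*(16/68121) = 6320/68121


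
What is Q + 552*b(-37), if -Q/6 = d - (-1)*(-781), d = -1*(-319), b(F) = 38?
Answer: 23748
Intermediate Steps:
d = 319
Q = 2772 (Q = -6*(319 - (-1)*(-781)) = -6*(319 - 1*781) = -6*(319 - 781) = -6*(-462) = 2772)
Q + 552*b(-37) = 2772 + 552*38 = 2772 + 20976 = 23748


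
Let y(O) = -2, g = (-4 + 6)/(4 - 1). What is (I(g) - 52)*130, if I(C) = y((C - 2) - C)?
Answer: -7020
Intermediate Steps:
g = ⅔ (g = 2/3 = 2*(⅓) = ⅔ ≈ 0.66667)
I(C) = -2
(I(g) - 52)*130 = (-2 - 52)*130 = -54*130 = -7020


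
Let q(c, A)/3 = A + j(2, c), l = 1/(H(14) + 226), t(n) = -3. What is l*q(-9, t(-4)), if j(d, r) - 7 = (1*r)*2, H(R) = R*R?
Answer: -21/211 ≈ -0.099526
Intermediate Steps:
H(R) = R²
l = 1/422 (l = 1/(14² + 226) = 1/(196 + 226) = 1/422 ≈ 0.0023697)
j(d, r) = 7 + 2*r (j(d, r) = 7 + (1*r)*2 = 7 + r*2 = 7 + 2*r)
q(c, A) = 21 + 3*A + 6*c (q(c, A) = 3*(A + (7 + 2*c)) = 3*(7 + A + 2*c) = 21 + 3*A + 6*c)
l*q(-9, t(-4)) = (21 + 3*(-3) + 6*(-9))/422 = (21 - 9 - 54)/422 = (1/422)*(-42) = -21/211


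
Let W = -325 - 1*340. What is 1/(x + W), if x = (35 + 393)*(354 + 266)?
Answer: 1/264695 ≈ 3.7779e-6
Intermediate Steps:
x = 265360 (x = 428*620 = 265360)
W = -665 (W = -325 - 340 = -665)
1/(x + W) = 1/(265360 - 665) = 1/264695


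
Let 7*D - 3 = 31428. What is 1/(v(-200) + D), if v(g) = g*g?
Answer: 7/311431 ≈ 2.2477e-5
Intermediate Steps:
D = 31431/7 (D = 3/7 + (⅐)*31428 = 3/7 + 31428/7 = 31431/7 ≈ 4490.1)
v(g) = g²
1/(v(-200) + D) = 1/((-200)² + 31431/7) = 1/(40000 + 31431/7) = 1/(311431/7) = 7/311431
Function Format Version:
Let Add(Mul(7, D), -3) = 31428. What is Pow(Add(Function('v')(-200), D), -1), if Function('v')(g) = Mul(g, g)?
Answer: Rational(7, 311431) ≈ 2.2477e-5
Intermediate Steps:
D = Rational(31431, 7) (D = Add(Rational(3, 7), Mul(Rational(1, 7), 31428)) = Add(Rational(3, 7), Rational(31428, 7)) = Rational(31431, 7) ≈ 4490.1)
Function('v')(g) = Pow(g, 2)
Pow(Add(Function('v')(-200), D), -1) = Pow(Add(Pow(-200, 2), Rational(31431, 7)), -1) = Pow(Add(40000, Rational(31431, 7)), -1) = Pow(Rational(311431, 7), -1) = Rational(7, 311431)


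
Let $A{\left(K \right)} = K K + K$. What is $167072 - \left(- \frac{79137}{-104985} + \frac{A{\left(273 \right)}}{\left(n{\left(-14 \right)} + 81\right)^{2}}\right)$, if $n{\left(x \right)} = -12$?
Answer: $\frac{3092591364959}{18512355} \approx 1.6706 \cdot 10^{5}$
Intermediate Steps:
$A{\left(K \right)} = K + K^{2}$ ($A{\left(K \right)} = K^{2} + K = K + K^{2}$)
$167072 - \left(- \frac{79137}{-104985} + \frac{A{\left(273 \right)}}{\left(n{\left(-14 \right)} + 81\right)^{2}}\right) = 167072 - \left(- \frac{79137}{-104985} + \frac{273 \left(1 + 273\right)}{\left(-12 + 81\right)^{2}}\right) = 167072 - \left(\left(-79137\right) \left(- \frac{1}{104985}\right) + \frac{273 \cdot 274}{69^{2}}\right) = 167072 - \left(\frac{8793}{11665} + \frac{74802}{4761}\right) = 167072 - \left(\frac{8793}{11665} + 74802 \cdot \frac{1}{4761}\right) = 167072 - \left(\frac{8793}{11665} + \frac{24934}{1587}\right) = 167072 - \frac{304809601}{18512355} = \frac{3092591364959}{18512355}$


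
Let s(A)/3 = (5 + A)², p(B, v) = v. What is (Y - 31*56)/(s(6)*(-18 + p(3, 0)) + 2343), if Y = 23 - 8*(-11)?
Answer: 1625/4191 ≈ 0.38774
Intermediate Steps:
Y = 111 (Y = 23 + 88 = 111)
s(A) = 3*(5 + A)²
(Y - 31*56)/(s(6)*(-18 + p(3, 0)) + 2343) = (111 - 31*56)/((3*(5 + 6)²)*(-18 + 0) + 2343) = (111 - 1736)/((3*11²)*(-18) + 2343) = -1625/((3*121)*(-18) + 2343) = -1625/(363*(-18) + 2343) = -1625/(-6534 + 2343) = -1625/(-4191) = -1625*(-1/4191) = 1625/4191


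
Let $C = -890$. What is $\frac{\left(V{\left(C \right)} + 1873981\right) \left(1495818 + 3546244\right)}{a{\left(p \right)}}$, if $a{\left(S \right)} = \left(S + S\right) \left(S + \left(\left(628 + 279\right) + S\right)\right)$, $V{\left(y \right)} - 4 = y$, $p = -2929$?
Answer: $\frac{4722130560945}{14501479} \approx 3.2563 \cdot 10^{5}$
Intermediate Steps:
$V{\left(y \right)} = 4 + y$
$a{\left(S \right)} = 2 S \left(907 + 2 S\right)$ ($a{\left(S \right)} = 2 S \left(S + \left(907 + S\right)\right) = 2 S \left(907 + 2 S\right)$)
$\frac{\left(V{\left(C \right)} + 1873981\right) \left(1495818 + 3546244\right)}{a{\left(p \right)}} = \frac{\left(\left(4 - 890\right) + 1873981\right) \left(1495818 + 3546244\right)}{2 \left(-2929\right) \left(907 + 2 \left(-2929\right)\right)} = \frac{\left(-886 + 1873981\right) 5042062}{2 \left(-2929\right) \left(907 - 5858\right)} = \frac{1873095 \cdot 5042062}{2 \left(-2929\right) \left(-4951\right)} = \frac{9444261121890}{29002958} = 9444261121890 \cdot \frac{1}{29002958} = \frac{4722130560945}{14501479}$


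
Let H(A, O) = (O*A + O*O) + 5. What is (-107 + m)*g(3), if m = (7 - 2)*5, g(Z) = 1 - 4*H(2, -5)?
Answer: 6478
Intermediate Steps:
H(A, O) = 5 + O² + A*O (H(A, O) = (A*O + O²) + 5 = (O² + A*O) + 5 = 5 + O² + A*O)
g(Z) = -79 (g(Z) = 1 - 4*(5 + (-5)² + 2*(-5)) = 1 - 4*(5 + 25 - 10) = 1 - 4*20 = 1 - 80 = -79)
m = 25 (m = 5*5 = 25)
(-107 + m)*g(3) = (-107 + 25)*(-79) = -82*(-79) = 6478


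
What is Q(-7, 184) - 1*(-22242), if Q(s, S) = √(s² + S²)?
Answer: 22242 + √33905 ≈ 22426.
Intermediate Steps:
Q(s, S) = √(S² + s²)
Q(-7, 184) - 1*(-22242) = √(184² + (-7)²) - 1*(-22242) = √(33856 + 49) + 22242 = √33905 + 22242 = 22242 + √33905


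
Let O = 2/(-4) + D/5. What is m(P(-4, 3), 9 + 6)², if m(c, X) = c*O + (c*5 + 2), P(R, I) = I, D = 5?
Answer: 1369/4 ≈ 342.25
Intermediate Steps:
O = ½ (O = 2/(-4) + 5/5 = 2*(-¼) + 5*(⅕) = -½ + 1 = ½ ≈ 0.50000)
m(c, X) = 2 + 11*c/2 (m(c, X) = c*(½) + (c*5 + 2) = c/2 + (5*c + 2) = c/2 + (2 + 5*c) = 2 + 11*c/2)
m(P(-4, 3), 9 + 6)² = (2 + (11/2)*3)² = (2 + 33/2)² = (37/2)² = 1369/4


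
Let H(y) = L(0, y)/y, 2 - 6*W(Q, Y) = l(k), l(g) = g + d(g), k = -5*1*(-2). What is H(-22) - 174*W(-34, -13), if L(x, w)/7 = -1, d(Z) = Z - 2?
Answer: 10215/22 ≈ 464.32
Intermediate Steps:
d(Z) = -2 + Z
k = 10 (k = -5*(-2) = 10)
L(x, w) = -7 (L(x, w) = 7*(-1) = -7)
l(g) = -2 + 2*g (l(g) = g + (-2 + g) = -2 + 2*g)
W(Q, Y) = -8/3 (W(Q, Y) = 1/3 - (-2 + 2*10)/6 = 1/3 - (-2 + 20)/6 = 1/3 - 1/6*18 = 1/3 - 3 = -8/3)
H(y) = -7/y
H(-22) - 174*W(-34, -13) = -7/(-22) - 174*(-8/3) = -7*(-1/22) + 464 = 7/22 + 464 = 10215/22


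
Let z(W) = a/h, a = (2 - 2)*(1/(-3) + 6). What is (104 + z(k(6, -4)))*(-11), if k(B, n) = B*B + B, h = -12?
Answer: -1144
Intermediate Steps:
k(B, n) = B + B² (k(B, n) = B² + B = B + B²)
a = 0 (a = 0*(-⅓ + 6) = 0*(17/3) = 0)
z(W) = 0 (z(W) = 0/(-12) = 0*(-1/12) = 0)
(104 + z(k(6, -4)))*(-11) = (104 + 0)*(-11) = 104*(-11) = -1144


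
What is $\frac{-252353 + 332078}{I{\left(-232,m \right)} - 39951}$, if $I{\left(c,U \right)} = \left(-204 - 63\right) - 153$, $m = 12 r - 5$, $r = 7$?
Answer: $- \frac{26575}{13457} \approx -1.9748$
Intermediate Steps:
$m = 79$ ($m = 12 \cdot 7 - 5 = 84 - 5 = 79$)
$I{\left(c,U \right)} = -420$ ($I{\left(c,U \right)} = -267 - 153 = -420$)
$\frac{-252353 + 332078}{I{\left(-232,m \right)} - 39951} = \frac{-252353 + 332078}{-420 - 39951} = \frac{79725}{-40371} = 79725 \left(- \frac{1}{40371}\right) = - \frac{26575}{13457}$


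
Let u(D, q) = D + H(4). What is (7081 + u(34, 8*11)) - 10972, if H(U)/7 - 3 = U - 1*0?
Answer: -3808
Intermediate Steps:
H(U) = 21 + 7*U (H(U) = 21 + 7*(U - 1*0) = 21 + 7*(U + 0) = 21 + 7*U)
u(D, q) = 49 + D (u(D, q) = D + (21 + 7*4) = D + (21 + 28) = D + 49 = 49 + D)
(7081 + u(34, 8*11)) - 10972 = (7081 + (49 + 34)) - 10972 = (7081 + 83) - 10972 = 7164 - 10972 = -3808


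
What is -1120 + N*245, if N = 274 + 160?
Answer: 105210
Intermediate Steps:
N = 434
-1120 + N*245 = -1120 + 434*245 = -1120 + 106330 = 105210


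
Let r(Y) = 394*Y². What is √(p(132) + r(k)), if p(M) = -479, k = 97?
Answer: √3706667 ≈ 1925.3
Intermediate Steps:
√(p(132) + r(k)) = √(-479 + 394*97²) = √(-479 + 394*9409) = √(-479 + 3707146) = √3706667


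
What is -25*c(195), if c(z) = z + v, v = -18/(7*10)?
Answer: -34080/7 ≈ -4868.6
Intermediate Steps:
v = -9/35 (v = -18/70 = -18*1/70 = -9/35 ≈ -0.25714)
c(z) = -9/35 + z (c(z) = z - 9/35 = -9/35 + z)
-25*c(195) = -25*(-9/35 + 195) = -25*6816/35 = -34080/7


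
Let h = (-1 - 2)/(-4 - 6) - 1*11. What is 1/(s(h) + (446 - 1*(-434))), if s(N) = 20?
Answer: 1/900 ≈ 0.0011111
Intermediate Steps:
h = -107/10 (h = -3/(-10) - 11 = -3*(-⅒) - 11 = 3/10 - 11 = -107/10 ≈ -10.700)
1/(s(h) + (446 - 1*(-434))) = 1/(20 + (446 - 1*(-434))) = 1/(20 + (446 + 434)) = 1/(20 + 880) = 1/900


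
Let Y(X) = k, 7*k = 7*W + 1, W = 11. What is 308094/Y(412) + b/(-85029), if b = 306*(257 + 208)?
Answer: 10187076359/368459 ≈ 27648.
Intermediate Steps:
b = 142290 (b = 306*465 = 142290)
k = 78/7 (k = (7*11 + 1)/7 = (77 + 1)/7 = (⅐)*78 = 78/7 ≈ 11.143)
Y(X) = 78/7
308094/Y(412) + b/(-85029) = 308094/(78/7) + 142290/(-85029) = 308094*(7/78) + 142290*(-1/85029) = 359443/13 - 47430/28343 = 10187076359/368459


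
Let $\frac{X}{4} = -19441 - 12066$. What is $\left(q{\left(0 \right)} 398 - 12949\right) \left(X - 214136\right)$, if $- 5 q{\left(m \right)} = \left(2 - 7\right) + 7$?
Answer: $\frac{22294688724}{5} \approx 4.4589 \cdot 10^{9}$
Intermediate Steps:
$q{\left(m \right)} = - \frac{2}{5}$ ($q{\left(m \right)} = - \frac{\left(2 - 7\right) + 7}{5} = - \frac{-5 + 7}{5} = \left(- \frac{1}{5}\right) 2 = - \frac{2}{5}$)
$X = -126028$ ($X = 4 \left(-19441 - 12066\right) = 4 \left(-31507\right) = -126028$)
$\left(q{\left(0 \right)} 398 - 12949\right) \left(X - 214136\right) = \left(\left(- \frac{2}{5}\right) 398 - 12949\right) \left(-126028 - 214136\right) = \left(- \frac{796}{5} - 12949\right) \left(-340164\right) = \left(- \frac{65541}{5}\right) \left(-340164\right) = \frac{22294688724}{5}$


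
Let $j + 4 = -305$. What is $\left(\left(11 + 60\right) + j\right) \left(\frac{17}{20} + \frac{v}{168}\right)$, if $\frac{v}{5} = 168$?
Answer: $- \frac{13923}{10} \approx -1392.3$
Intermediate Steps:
$v = 840$ ($v = 5 \cdot 168 = 840$)
$j = -309$ ($j = -4 - 305 = -309$)
$\left(\left(11 + 60\right) + j\right) \left(\frac{17}{20} + \frac{v}{168}\right) = \left(\left(11 + 60\right) - 309\right) \left(\frac{17}{20} + \frac{840}{168}\right) = \left(71 - 309\right) \left(17 \cdot \frac{1}{20} + 840 \cdot \frac{1}{168}\right) = - 238 \left(\frac{17}{20} + 5\right) = \left(-238\right) \frac{117}{20} = - \frac{13923}{10}$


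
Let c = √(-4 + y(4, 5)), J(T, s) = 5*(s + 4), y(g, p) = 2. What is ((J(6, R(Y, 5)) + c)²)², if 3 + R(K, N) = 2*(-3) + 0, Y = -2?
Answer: (25 - I*√2)⁴ ≈ 3.8313e+5 - 88106.0*I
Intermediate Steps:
R(K, N) = -9 (R(K, N) = -3 + (2*(-3) + 0) = -3 + (-6 + 0) = -3 - 6 = -9)
J(T, s) = 20 + 5*s (J(T, s) = 5*(4 + s) = 20 + 5*s)
c = I*√2 (c = √(-4 + 2) = √(-2) = I*√2 ≈ 1.4142*I)
((J(6, R(Y, 5)) + c)²)² = (((20 + 5*(-9)) + I*√2)²)² = (((20 - 45) + I*√2)²)² = ((-25 + I*√2)²)² = (-25 + I*√2)⁴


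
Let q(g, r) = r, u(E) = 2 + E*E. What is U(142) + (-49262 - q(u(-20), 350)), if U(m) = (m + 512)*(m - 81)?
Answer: -9718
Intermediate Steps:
u(E) = 2 + E**2
U(m) = (-81 + m)*(512 + m) (U(m) = (512 + m)*(-81 + m) = (-81 + m)*(512 + m))
U(142) + (-49262 - q(u(-20), 350)) = (-41472 + 142**2 + 431*142) + (-49262 - 1*350) = (-41472 + 20164 + 61202) + (-49262 - 350) = 39894 - 49612 = -9718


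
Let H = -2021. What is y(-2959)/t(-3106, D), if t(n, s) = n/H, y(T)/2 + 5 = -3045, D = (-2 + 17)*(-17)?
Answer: -6164050/1553 ≈ -3969.1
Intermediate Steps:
D = -255 (D = 15*(-17) = -255)
y(T) = -6100 (y(T) = -10 + 2*(-3045) = -10 - 6090 = -6100)
t(n, s) = -n/2021 (t(n, s) = n/(-2021) = n*(-1/2021) = -n/2021)
y(-2959)/t(-3106, D) = -6100/((-1/2021*(-3106))) = -6100/3106/2021 = -6100*2021/3106 = -6164050/1553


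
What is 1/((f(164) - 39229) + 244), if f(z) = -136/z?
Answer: -41/1598419 ≈ -2.5650e-5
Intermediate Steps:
1/((f(164) - 39229) + 244) = 1/((-136/164 - 39229) + 244) = 1/((-136*1/164 - 39229) + 244) = 1/((-34/41 - 39229) + 244) = 1/(-1608423/41 + 244) = 1/(-1598419/41) = -41/1598419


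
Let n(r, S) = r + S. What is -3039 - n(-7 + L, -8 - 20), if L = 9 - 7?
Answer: -3006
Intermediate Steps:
L = 2
n(r, S) = S + r
-3039 - n(-7 + L, -8 - 20) = -3039 - ((-8 - 20) + (-7 + 2)) = -3039 - (-28 - 5) = -3039 - 1*(-33) = -3039 + 33 = -3006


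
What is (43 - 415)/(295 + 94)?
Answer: -372/389 ≈ -0.95630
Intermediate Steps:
(43 - 415)/(295 + 94) = -372/389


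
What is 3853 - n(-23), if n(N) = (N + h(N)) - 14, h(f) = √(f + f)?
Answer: 3890 - I*√46 ≈ 3890.0 - 6.7823*I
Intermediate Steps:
h(f) = √2*√f (h(f) = √(2*f) = √2*√f)
n(N) = -14 + N + √2*√N (n(N) = (N + √2*√N) - 14 = -14 + N + √2*√N)
3853 - n(-23) = 3853 - (-14 - 23 + √2*√(-23)) = 3853 - (-14 - 23 + √2*(I*√23)) = 3853 - (-14 - 23 + I*√46) = 3853 - (-37 + I*√46) = 3853 + (37 - I*√46) = 3890 - I*√46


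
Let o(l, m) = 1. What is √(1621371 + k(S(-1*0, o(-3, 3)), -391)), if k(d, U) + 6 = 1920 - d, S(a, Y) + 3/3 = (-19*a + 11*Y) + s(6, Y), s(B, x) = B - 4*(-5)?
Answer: 3*√180361 ≈ 1274.1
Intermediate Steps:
s(B, x) = 20 + B (s(B, x) = B + 20 = 20 + B)
S(a, Y) = 25 - 19*a + 11*Y (S(a, Y) = -1 + ((-19*a + 11*Y) + (20 + 6)) = -1 + ((-19*a + 11*Y) + 26) = -1 + (26 - 19*a + 11*Y) = 25 - 19*a + 11*Y)
k(d, U) = 1914 - d (k(d, U) = -6 + (1920 - d) = 1914 - d)
√(1621371 + k(S(-1*0, o(-3, 3)), -391)) = √(1621371 + (1914 - (25 - (-19)*0 + 11*1))) = √(1621371 + (1914 - (25 - 19*0 + 11))) = √(1621371 + (1914 - (25 + 0 + 11))) = √(1621371 + (1914 - 1*36)) = √(1621371 + (1914 - 36)) = √(1621371 + 1878) = √1623249 = 3*√180361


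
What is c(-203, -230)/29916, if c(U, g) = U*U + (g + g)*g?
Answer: 49003/9972 ≈ 4.9141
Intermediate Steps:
c(U, g) = U**2 + 2*g**2 (c(U, g) = U**2 + (2*g)*g = U**2 + 2*g**2)
c(-203, -230)/29916 = ((-203)**2 + 2*(-230)**2)/29916 = (41209 + 2*52900)*(1/29916) = (41209 + 105800)*(1/29916) = 147009*(1/29916) = 49003/9972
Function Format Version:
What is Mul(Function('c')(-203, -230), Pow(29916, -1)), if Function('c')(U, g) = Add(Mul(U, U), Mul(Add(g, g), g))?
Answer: Rational(49003, 9972) ≈ 4.9141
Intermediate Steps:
Function('c')(U, g) = Add(Pow(U, 2), Mul(2, Pow(g, 2))) (Function('c')(U, g) = Add(Pow(U, 2), Mul(Mul(2, g), g)) = Add(Pow(U, 2), Mul(2, Pow(g, 2))))
Mul(Function('c')(-203, -230), Pow(29916, -1)) = Mul(Add(Pow(-203, 2), Mul(2, Pow(-230, 2))), Pow(29916, -1)) = Mul(Add(41209, Mul(2, 52900)), Rational(1, 29916)) = Mul(Add(41209, 105800), Rational(1, 29916)) = Mul(147009, Rational(1, 29916)) = Rational(49003, 9972)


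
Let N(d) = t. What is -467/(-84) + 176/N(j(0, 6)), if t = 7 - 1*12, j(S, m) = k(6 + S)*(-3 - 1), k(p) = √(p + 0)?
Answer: -12449/420 ≈ -29.640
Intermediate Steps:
k(p) = √p
j(S, m) = -4*√(6 + S) (j(S, m) = √(6 + S)*(-3 - 1) = √(6 + S)*(-4) = -4*√(6 + S))
t = -5 (t = 7 - 12 = -5)
N(d) = -5
-467/(-84) + 176/N(j(0, 6)) = -467/(-84) + 176/(-5) = -467*(-1/84) + 176*(-⅕) = 467/84 - 176/5 = -12449/420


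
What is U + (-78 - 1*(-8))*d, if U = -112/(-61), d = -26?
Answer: 111132/61 ≈ 1821.8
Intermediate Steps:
U = 112/61 (U = -112*(-1/61) = 112/61 ≈ 1.8361)
U + (-78 - 1*(-8))*d = 112/61 + (-78 - 1*(-8))*(-26) = 112/61 + (-78 + 8)*(-26) = 112/61 - 70*(-26) = 112/61 + 1820 = 111132/61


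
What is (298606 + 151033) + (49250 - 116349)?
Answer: 382540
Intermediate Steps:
(298606 + 151033) + (49250 - 116349) = 449639 - 67099 = 382540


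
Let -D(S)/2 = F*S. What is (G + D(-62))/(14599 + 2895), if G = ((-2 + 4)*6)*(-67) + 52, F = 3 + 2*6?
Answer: 554/8747 ≈ 0.063336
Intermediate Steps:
F = 15 (F = 3 + 12 = 15)
G = -752 (G = (2*6)*(-67) + 52 = 12*(-67) + 52 = -804 + 52 = -752)
D(S) = -30*S
(G + D(-62))/(14599 + 2895) = (-752 - 30*(-62))/(14599 + 2895) = (-752 + 1860)/17494 = 1108*(1/17494) = 554/8747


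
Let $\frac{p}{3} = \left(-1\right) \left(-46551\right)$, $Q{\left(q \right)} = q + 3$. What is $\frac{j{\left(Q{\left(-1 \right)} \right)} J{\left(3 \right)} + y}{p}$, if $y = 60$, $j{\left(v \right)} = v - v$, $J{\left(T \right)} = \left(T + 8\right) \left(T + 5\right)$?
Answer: $\frac{20}{46551} \approx 0.00042964$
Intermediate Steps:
$Q{\left(q \right)} = 3 + q$
$p = 139653$ ($p = 3 \left(\left(-1\right) \left(-46551\right)\right) = 3 \cdot 46551 = 139653$)
$J{\left(T \right)} = \left(5 + T\right) \left(8 + T\right)$ ($J{\left(T \right)} = \left(8 + T\right) \left(5 + T\right) = \left(5 + T\right) \left(8 + T\right)$)
$j{\left(v \right)} = 0$
$\frac{j{\left(Q{\left(-1 \right)} \right)} J{\left(3 \right)} + y}{p} = \frac{0 \left(40 + 3^{2} + 13 \cdot 3\right) + 60}{139653} = \left(0 \left(40 + 9 + 39\right) + 60\right) \frac{1}{139653} = \left(0 \cdot 88 + 60\right) \frac{1}{139653} = \left(0 + 60\right) \frac{1}{139653} = 60 \cdot \frac{1}{139653} = \frac{20}{46551}$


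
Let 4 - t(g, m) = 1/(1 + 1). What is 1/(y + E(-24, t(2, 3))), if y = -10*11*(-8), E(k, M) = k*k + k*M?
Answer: 1/1372 ≈ 0.00072886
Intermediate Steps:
t(g, m) = 7/2 (t(g, m) = 4 - 1/(1 + 1) = 4 - 1/2 = 4 - 1*½ = 4 - ½ = 7/2)
E(k, M) = k² + M*k
y = 880 (y = -110*(-8) = 880)
1/(y + E(-24, t(2, 3))) = 1/(880 - 24*(7/2 - 24)) = 1/(880 - 24*(-41/2)) = 1/(880 + 492) = 1/1372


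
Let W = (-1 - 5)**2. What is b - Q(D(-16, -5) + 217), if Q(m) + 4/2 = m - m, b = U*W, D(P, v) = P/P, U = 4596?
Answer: 165458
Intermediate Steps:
D(P, v) = 1
W = 36 (W = (-6)**2 = 36)
b = 165456 (b = 4596*36 = 165456)
Q(m) = -2 (Q(m) = -2 + (m - m) = -2 + 0 = -2)
b - Q(D(-16, -5) + 217) = 165456 - 1*(-2) = 165456 + 2 = 165458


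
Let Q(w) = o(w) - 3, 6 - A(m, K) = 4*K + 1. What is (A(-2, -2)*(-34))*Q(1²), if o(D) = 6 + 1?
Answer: -1768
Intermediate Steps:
o(D) = 7
A(m, K) = 5 - 4*K (A(m, K) = 6 - (4*K + 1) = 6 - (1 + 4*K) = 6 + (-1 - 4*K) = 5 - 4*K)
Q(w) = 4 (Q(w) = 7 - 3 = 4)
(A(-2, -2)*(-34))*Q(1²) = ((5 - 4*(-2))*(-34))*4 = ((5 + 8)*(-34))*4 = (13*(-34))*4 = -442*4 = -1768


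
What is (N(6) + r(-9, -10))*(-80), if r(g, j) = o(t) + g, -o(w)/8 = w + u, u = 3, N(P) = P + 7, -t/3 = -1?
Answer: 3520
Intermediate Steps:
t = 3 (t = -3*(-1) = 3)
N(P) = 7 + P
o(w) = -24 - 8*w (o(w) = -8*(w + 3) = -8*(3 + w) = -24 - 8*w)
r(g, j) = -48 + g (r(g, j) = (-24 - 8*3) + g = (-24 - 24) + g = -48 + g)
(N(6) + r(-9, -10))*(-80) = ((7 + 6) + (-48 - 9))*(-80) = (13 - 57)*(-80) = -44*(-80) = 3520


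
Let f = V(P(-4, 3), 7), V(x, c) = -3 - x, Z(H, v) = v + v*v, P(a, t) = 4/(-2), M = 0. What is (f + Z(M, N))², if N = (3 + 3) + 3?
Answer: 7921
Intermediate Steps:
P(a, t) = -2 (P(a, t) = 4*(-½) = -2)
N = 9 (N = 6 + 3 = 9)
Z(H, v) = v + v²
f = -1 (f = -3 - 1*(-2) = -3 + 2 = -1)
(f + Z(M, N))² = (-1 + 9*(1 + 9))² = (-1 + 9*10)² = (-1 + 90)² = 89² = 7921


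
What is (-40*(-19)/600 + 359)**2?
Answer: 29203216/225 ≈ 1.2979e+5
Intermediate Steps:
(-40*(-19)/600 + 359)**2 = (760*(1/600) + 359)**2 = (19/15 + 359)**2 = (5404/15)**2 = 29203216/225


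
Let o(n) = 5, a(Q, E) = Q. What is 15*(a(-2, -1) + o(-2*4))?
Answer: 45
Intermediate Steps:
15*(a(-2, -1) + o(-2*4)) = 15*(-2 + 5) = 15*3 = 45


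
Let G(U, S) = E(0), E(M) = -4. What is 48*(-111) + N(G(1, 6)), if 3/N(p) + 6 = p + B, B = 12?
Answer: -10653/2 ≈ -5326.5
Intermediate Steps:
G(U, S) = -4
N(p) = 3/(6 + p) (N(p) = 3/(-6 + (p + 12)) = 3/(-6 + (12 + p)) = 3/(6 + p))
48*(-111) + N(G(1, 6)) = 48*(-111) + 3/(6 - 4) = -5328 + 3/2 = -10653/2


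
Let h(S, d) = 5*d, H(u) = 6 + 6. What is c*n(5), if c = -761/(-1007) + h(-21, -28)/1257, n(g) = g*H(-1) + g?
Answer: 53013805/1265799 ≈ 41.882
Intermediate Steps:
H(u) = 12
n(g) = 13*g (n(g) = g*12 + g = 12*g + g = 13*g)
c = 815597/1265799 (c = -761/(-1007) + (5*(-28))/1257 = -761*(-1/1007) - 140*1/1257 = 761/1007 - 140/1257 = 815597/1265799 ≈ 0.64433)
c*n(5) = 815597*(13*5)/1265799 = (815597/1265799)*65 = 53013805/1265799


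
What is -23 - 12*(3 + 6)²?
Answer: -995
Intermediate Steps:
-23 - 12*(3 + 6)² = -23 - 12*9² = -23 - 12*81 = -23 - 972 = -995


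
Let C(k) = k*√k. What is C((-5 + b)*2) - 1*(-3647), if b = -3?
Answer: 3647 - 64*I ≈ 3647.0 - 64.0*I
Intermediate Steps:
C(k) = k^(3/2)
C((-5 + b)*2) - 1*(-3647) = ((-5 - 3)*2)^(3/2) - 1*(-3647) = (-8*2)^(3/2) + 3647 = (-16)^(3/2) + 3647 = -64*I + 3647 = 3647 - 64*I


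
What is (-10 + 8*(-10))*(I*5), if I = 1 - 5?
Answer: 1800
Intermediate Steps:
I = -4
(-10 + 8*(-10))*(I*5) = (-10 + 8*(-10))*(-4*5) = (-10 - 80)*(-20) = -90*(-20) = 1800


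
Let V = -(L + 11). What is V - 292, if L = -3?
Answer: -300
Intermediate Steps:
V = -8 (V = -(-3 + 11) = -1*8 = -8)
V - 292 = -8 - 292 = -300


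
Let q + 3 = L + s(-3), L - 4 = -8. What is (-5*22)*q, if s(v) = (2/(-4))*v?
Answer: 605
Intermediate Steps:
s(v) = -v/2 (s(v) = (2*(-1/4))*v = -v/2)
L = -4 (L = 4 - 8 = -4)
q = -11/2 (q = -3 + (-4 - 1/2*(-3)) = -3 + (-4 + 3/2) = -3 - 5/2 = -11/2 ≈ -5.5000)
(-5*22)*q = -5*22*(-11/2) = -110*(-11/2) = 605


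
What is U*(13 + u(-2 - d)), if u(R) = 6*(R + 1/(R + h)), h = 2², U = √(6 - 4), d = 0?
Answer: 4*√2 ≈ 5.6569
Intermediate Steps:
U = √2 ≈ 1.4142
h = 4
u(R) = 6*R + 6/(4 + R) (u(R) = 6*(R + 1/(R + 4)) = 6*(R + 1/(4 + R)) = 6*R + 6/(4 + R))
U*(13 + u(-2 - d)) = √2*(13 + 6*(1 + (-2 - 1*0)² + 4*(-2 - 1*0))/(4 + (-2 - 1*0))) = √2*(13 + 6*(1 + (-2 + 0)² + 4*(-2 + 0))/(4 + (-2 + 0))) = √2*(13 + 6*(1 + (-2)² + 4*(-2))/(4 - 2)) = √2*(13 + 6*(1 + 4 - 8)/2) = √2*(13 + 6*(½)*(-3)) = √2*(13 - 9) = √2*4 = 4*√2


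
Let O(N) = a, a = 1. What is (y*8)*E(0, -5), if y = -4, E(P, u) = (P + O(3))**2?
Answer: -32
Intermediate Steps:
O(N) = 1
E(P, u) = (1 + P)**2 (E(P, u) = (P + 1)**2 = (1 + P)**2)
(y*8)*E(0, -5) = (-4*8)*(1 + 0)**2 = -32*1**2 = -32*1 = -32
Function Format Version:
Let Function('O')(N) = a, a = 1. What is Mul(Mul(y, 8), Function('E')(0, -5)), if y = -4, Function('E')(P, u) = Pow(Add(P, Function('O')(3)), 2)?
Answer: -32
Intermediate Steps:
Function('O')(N) = 1
Function('E')(P, u) = Pow(Add(1, P), 2) (Function('E')(P, u) = Pow(Add(P, 1), 2) = Pow(Add(1, P), 2))
Mul(Mul(y, 8), Function('E')(0, -5)) = Mul(Mul(-4, 8), Pow(Add(1, 0), 2)) = Mul(-32, Pow(1, 2)) = Mul(-32, 1) = -32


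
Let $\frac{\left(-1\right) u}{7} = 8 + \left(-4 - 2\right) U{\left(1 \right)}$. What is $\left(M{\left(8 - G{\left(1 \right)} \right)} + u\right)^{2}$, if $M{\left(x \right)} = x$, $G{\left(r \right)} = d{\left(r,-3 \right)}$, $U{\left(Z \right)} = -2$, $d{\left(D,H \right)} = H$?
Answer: $16641$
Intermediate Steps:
$G{\left(r \right)} = -3$
$u = -140$ ($u = - 7 \left(8 + \left(-4 - 2\right) \left(-2\right)\right) = - 7 \left(8 - -12\right) = - 7 \left(8 + 12\right) = \left(-7\right) 20 = -140$)
$\left(M{\left(8 - G{\left(1 \right)} \right)} + u\right)^{2} = \left(\left(8 - -3\right) - 140\right)^{2} = \left(\left(8 + 3\right) - 140\right)^{2} = \left(11 - 140\right)^{2} = \left(-129\right)^{2} = 16641$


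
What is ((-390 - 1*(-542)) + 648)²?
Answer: 640000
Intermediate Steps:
((-390 - 1*(-542)) + 648)² = ((-390 + 542) + 648)² = (152 + 648)² = 800² = 640000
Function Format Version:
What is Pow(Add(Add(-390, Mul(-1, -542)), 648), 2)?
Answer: 640000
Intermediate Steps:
Pow(Add(Add(-390, Mul(-1, -542)), 648), 2) = Pow(Add(Add(-390, 542), 648), 2) = Pow(Add(152, 648), 2) = Pow(800, 2) = 640000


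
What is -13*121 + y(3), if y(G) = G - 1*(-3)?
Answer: -1567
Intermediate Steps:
y(G) = 3 + G (y(G) = G + 3 = 3 + G)
-13*121 + y(3) = -13*121 + (3 + 3) = -1573 + 6 = -1567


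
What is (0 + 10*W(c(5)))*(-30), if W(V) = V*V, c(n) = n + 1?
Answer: -10800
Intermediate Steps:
c(n) = 1 + n
W(V) = V²
(0 + 10*W(c(5)))*(-30) = (0 + 10*(1 + 5)²)*(-30) = (0 + 10*6²)*(-30) = (0 + 10*36)*(-30) = (0 + 360)*(-30) = 360*(-30) = -10800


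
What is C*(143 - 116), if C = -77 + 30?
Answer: -1269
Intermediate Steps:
C = -47
C*(143 - 116) = -47*(143 - 116) = -47*27 = -1269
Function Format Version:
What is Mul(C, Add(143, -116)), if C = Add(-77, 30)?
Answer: -1269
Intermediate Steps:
C = -47
Mul(C, Add(143, -116)) = Mul(-47, Add(143, -116)) = Mul(-47, 27) = -1269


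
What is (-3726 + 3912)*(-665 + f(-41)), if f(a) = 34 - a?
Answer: -109740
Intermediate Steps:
(-3726 + 3912)*(-665 + f(-41)) = (-3726 + 3912)*(-665 + (34 - 1*(-41))) = 186*(-665 + (34 + 41)) = 186*(-665 + 75) = 186*(-590) = -109740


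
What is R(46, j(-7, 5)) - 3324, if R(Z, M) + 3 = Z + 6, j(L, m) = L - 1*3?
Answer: -3275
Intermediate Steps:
j(L, m) = -3 + L (j(L, m) = L - 3 = -3 + L)
R(Z, M) = 3 + Z (R(Z, M) = -3 + (Z + 6) = -3 + (6 + Z) = 3 + Z)
R(46, j(-7, 5)) - 3324 = (3 + 46) - 3324 = 49 - 3324 = -3275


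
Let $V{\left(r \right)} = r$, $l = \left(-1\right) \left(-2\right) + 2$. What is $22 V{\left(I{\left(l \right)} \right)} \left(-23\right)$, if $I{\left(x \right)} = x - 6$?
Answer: $1012$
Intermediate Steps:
$l = 4$ ($l = 2 + 2 = 4$)
$I{\left(x \right)} = -6 + x$ ($I{\left(x \right)} = x - 6 = -6 + x$)
$22 V{\left(I{\left(l \right)} \right)} \left(-23\right) = 22 \left(-6 + 4\right) \left(-23\right) = 22 \left(-2\right) \left(-23\right) = \left(-44\right) \left(-23\right) = 1012$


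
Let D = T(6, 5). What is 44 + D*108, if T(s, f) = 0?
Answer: 44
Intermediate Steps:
D = 0
44 + D*108 = 44 + 0*108 = 44 + 0 = 44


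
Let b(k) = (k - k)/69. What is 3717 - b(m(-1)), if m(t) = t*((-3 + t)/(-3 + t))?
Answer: 3717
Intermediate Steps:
m(t) = t (m(t) = t*1 = t)
b(k) = 0 (b(k) = 0*(1/69) = 0)
3717 - b(m(-1)) = 3717 - 1*0 = 3717 + 0 = 3717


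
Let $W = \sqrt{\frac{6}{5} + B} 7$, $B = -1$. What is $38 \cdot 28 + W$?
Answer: $1064 + \frac{7 \sqrt{5}}{5} \approx 1067.1$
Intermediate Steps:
$W = \frac{7 \sqrt{5}}{5}$ ($W = \sqrt{\frac{6}{5} - 1} \cdot 7 = \sqrt{\frac{1}{5}} \cdot 7 = \frac{\sqrt{5}}{5} \cdot 7 = \frac{7 \sqrt{5}}{5} \approx 3.1305$)
$38 \cdot 28 + W = 38 \cdot 28 + \frac{7 \sqrt{5}}{5} = 1064 + \frac{7 \sqrt{5}}{5}$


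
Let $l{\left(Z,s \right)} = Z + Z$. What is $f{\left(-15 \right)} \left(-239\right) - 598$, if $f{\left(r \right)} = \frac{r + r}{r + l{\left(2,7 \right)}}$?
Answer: $- \frac{13748}{11} \approx -1249.8$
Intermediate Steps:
$l{\left(Z,s \right)} = 2 Z$
$f{\left(r \right)} = \frac{2 r}{4 + r}$ ($f{\left(r \right)} = \frac{r + r}{r + 2 \cdot 2} = \frac{2 r}{r + 4} = \frac{2 r}{4 + r}$)
$f{\left(-15 \right)} \left(-239\right) - 598 = 2 \left(-15\right) \frac{1}{4 - 15} \left(-239\right) - 598 = 2 \left(-15\right) \frac{1}{-11} \left(-239\right) - 598 = 2 \left(-15\right) \left(- \frac{1}{11}\right) \left(-239\right) - 598 = \frac{30}{11} \left(-239\right) - 598 = - \frac{7170}{11} - 598 = - \frac{13748}{11}$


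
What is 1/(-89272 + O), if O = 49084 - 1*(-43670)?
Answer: 1/3482 ≈ 0.00028719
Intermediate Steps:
O = 92754 (O = 49084 + 43670 = 92754)
1/(-89272 + O) = 1/(-89272 + 92754) = 1/3482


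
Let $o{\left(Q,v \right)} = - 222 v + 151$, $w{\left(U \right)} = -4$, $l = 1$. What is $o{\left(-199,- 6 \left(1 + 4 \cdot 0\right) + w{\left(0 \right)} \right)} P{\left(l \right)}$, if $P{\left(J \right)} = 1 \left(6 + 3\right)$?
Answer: $21339$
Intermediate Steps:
$o{\left(Q,v \right)} = 151 - 222 v$
$P{\left(J \right)} = 9$ ($P{\left(J \right)} = 1 \cdot 9 = 9$)
$o{\left(-199,- 6 \left(1 + 4 \cdot 0\right) + w{\left(0 \right)} \right)} P{\left(l \right)} = \left(151 - 222 \left(- 6 \left(1 + 4 \cdot 0\right) - 4\right)\right) 9 = \left(151 - 222 \left(- 6 \left(1 + 0\right) - 4\right)\right) 9 = \left(151 - 222 \left(\left(-6\right) 1 - 4\right)\right) 9 = \left(151 - 222 \left(-6 - 4\right)\right) 9 = \left(151 - -2220\right) 9 = \left(151 + 2220\right) 9 = 2371 \cdot 9 = 21339$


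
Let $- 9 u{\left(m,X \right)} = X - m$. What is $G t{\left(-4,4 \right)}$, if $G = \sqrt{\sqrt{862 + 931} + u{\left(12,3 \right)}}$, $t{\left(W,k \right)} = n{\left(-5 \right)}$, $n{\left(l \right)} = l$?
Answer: $- 5 \sqrt{1 + \sqrt{1793}} \approx -32.918$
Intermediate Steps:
$u{\left(m,X \right)} = - \frac{X}{9} + \frac{m}{9}$ ($u{\left(m,X \right)} = - \frac{X - m}{9} = - \frac{X}{9} + \frac{m}{9}$)
$t{\left(W,k \right)} = -5$
$G = \sqrt{1 + \sqrt{1793}}$ ($G = \sqrt{\sqrt{862 + 931} + \left(\left(- \frac{1}{9}\right) 3 + \frac{1}{9} \cdot 12\right)} = \sqrt{\sqrt{1793} + \left(- \frac{1}{3} + \frac{4}{3}\right)} = \sqrt{\sqrt{1793} + 1} = \sqrt{1 + \sqrt{1793}} \approx 6.5836$)
$G t{\left(-4,4 \right)} = \sqrt{1 + \sqrt{1793}} \left(-5\right) = - 5 \sqrt{1 + \sqrt{1793}}$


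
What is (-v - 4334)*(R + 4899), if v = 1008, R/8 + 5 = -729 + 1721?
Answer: -68350890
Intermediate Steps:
R = 7896 (R = -40 + 8*(-729 + 1721) = -40 + 8*992 = -40 + 7936 = 7896)
(-v - 4334)*(R + 4899) = (-1*1008 - 4334)*(7896 + 4899) = (-1008 - 4334)*12795 = -5342*12795 = -68350890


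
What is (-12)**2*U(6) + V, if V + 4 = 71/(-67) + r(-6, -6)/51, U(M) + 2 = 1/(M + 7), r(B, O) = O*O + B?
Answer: -4166609/14807 ≈ -281.39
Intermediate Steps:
r(B, O) = B + O**2 (r(B, O) = O**2 + B = B + O**2)
U(M) = -2 + 1/(7 + M) (U(M) = -2 + 1/(M + 7) = -2 + 1/(7 + M))
V = -5093/1139 (V = -4 + (71/(-67) + (-6 + (-6)**2)/51) = -4 + (71*(-1/67) + (-6 + 36)*(1/51)) = -4 + (-71/67 + 30*(1/51)) = -4 + (-71/67 + 10/17) = -4 - 537/1139 = -5093/1139 ≈ -4.4715)
(-12)**2*U(6) + V = (-12)**2*((-13 - 2*6)/(7 + 6)) - 5093/1139 = 144*((-13 - 12)/13) - 5093/1139 = 144*((1/13)*(-25)) - 5093/1139 = 144*(-25/13) - 5093/1139 = -3600/13 - 5093/1139 = -4166609/14807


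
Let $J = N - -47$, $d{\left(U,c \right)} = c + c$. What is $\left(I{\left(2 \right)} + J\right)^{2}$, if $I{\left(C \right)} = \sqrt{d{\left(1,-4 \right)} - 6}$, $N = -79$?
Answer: $\left(32 - i \sqrt{14}\right)^{2} \approx 1010.0 - 239.47 i$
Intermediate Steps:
$d{\left(U,c \right)} = 2 c$
$J = -32$ ($J = -79 - -47 = -79 + 47 = -32$)
$I{\left(C \right)} = i \sqrt{14}$ ($I{\left(C \right)} = \sqrt{2 \left(-4\right) - 6} = \sqrt{-8 - 6} = \sqrt{-14} = i \sqrt{14}$)
$\left(I{\left(2 \right)} + J\right)^{2} = \left(i \sqrt{14} - 32\right)^{2} = \left(-32 + i \sqrt{14}\right)^{2}$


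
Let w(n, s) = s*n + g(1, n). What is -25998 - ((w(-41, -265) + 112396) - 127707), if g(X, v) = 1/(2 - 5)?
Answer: -64655/3 ≈ -21552.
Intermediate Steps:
g(X, v) = -⅓ (g(X, v) = 1/(-3) = -⅓)
w(n, s) = -⅓ + n*s (w(n, s) = s*n - ⅓ = n*s - ⅓ = -⅓ + n*s)
-25998 - ((w(-41, -265) + 112396) - 127707) = -25998 - (((-⅓ - 41*(-265)) + 112396) - 127707) = -25998 - (((-⅓ + 10865) + 112396) - 127707) = -25998 - ((32594/3 + 112396) - 127707) = -25998 - (369782/3 - 127707) = -25998 - 1*(-13339/3) = -25998 + 13339/3 = -64655/3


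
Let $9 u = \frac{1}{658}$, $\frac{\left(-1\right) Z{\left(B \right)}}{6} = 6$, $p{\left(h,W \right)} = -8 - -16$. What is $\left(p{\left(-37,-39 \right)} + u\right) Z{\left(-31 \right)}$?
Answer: $- \frac{94754}{329} \approx -288.01$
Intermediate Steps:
$p{\left(h,W \right)} = 8$ ($p{\left(h,W \right)} = -8 + 16 = 8$)
$Z{\left(B \right)} = -36$ ($Z{\left(B \right)} = \left(-6\right) 6 = -36$)
$u = \frac{1}{5922}$ ($u = \frac{1}{9 \cdot 658} = \frac{1}{9} \cdot \frac{1}{658} = \frac{1}{5922} \approx 0.00016886$)
$\left(p{\left(-37,-39 \right)} + u\right) Z{\left(-31 \right)} = \left(8 + \frac{1}{5922}\right) \left(-36\right) = \frac{47377}{5922} \left(-36\right) = - \frac{94754}{329}$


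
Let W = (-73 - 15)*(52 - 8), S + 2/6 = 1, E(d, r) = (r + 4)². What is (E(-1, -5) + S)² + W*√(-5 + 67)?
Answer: 25/9 - 3872*√62 ≈ -30485.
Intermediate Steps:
E(d, r) = (4 + r)²
S = ⅔ (S = -⅓ + 1 = ⅔ ≈ 0.66667)
W = -3872 (W = -88*44 = -3872)
(E(-1, -5) + S)² + W*√(-5 + 67) = ((4 - 5)² + ⅔)² - 3872*√(-5 + 67) = ((-1)² + ⅔)² - 3872*√62 = (1 + ⅔)² - 3872*√62 = (5/3)² - 3872*√62 = 25/9 - 3872*√62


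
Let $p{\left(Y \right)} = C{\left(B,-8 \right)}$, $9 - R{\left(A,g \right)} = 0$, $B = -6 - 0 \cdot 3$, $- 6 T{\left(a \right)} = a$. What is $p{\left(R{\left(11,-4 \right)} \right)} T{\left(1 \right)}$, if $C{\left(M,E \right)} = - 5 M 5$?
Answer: $-25$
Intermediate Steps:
$T{\left(a \right)} = - \frac{a}{6}$
$B = -6$ ($B = -6 - 0 = -6 + 0 = -6$)
$C{\left(M,E \right)} = - 25 M$
$R{\left(A,g \right)} = 9$ ($R{\left(A,g \right)} = 9 - 0 = 9 + 0 = 9$)
$p{\left(Y \right)} = 150$ ($p{\left(Y \right)} = \left(-25\right) \left(-6\right) = 150$)
$p{\left(R{\left(11,-4 \right)} \right)} T{\left(1 \right)} = 150 \left(\left(- \frac{1}{6}\right) 1\right) = 150 \left(- \frac{1}{6}\right) = -25$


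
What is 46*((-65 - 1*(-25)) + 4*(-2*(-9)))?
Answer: 1472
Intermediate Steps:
46*((-65 - 1*(-25)) + 4*(-2*(-9))) = 46*((-65 + 25) + 4*18) = 46*(-40 + 72) = 46*32 = 1472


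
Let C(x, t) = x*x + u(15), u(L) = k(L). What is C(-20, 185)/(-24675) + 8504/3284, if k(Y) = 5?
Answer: 3475103/1350545 ≈ 2.5731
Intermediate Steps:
u(L) = 5
C(x, t) = 5 + x² (C(x, t) = x*x + 5 = x² + 5 = 5 + x²)
C(-20, 185)/(-24675) + 8504/3284 = (5 + (-20)²)/(-24675) + 8504/3284 = (5 + 400)*(-1/24675) + 8504*(1/3284) = 405*(-1/24675) + 2126/821 = -27/1645 + 2126/821 = 3475103/1350545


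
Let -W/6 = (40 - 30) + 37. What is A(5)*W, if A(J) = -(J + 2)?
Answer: 1974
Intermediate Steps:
A(J) = -2 - J (A(J) = -(2 + J) = -2 - J)
W = -282 (W = -6*((40 - 30) + 37) = -6*(10 + 37) = -6*47 = -282)
A(5)*W = (-2 - 1*5)*(-282) = (-2 - 5)*(-282) = -7*(-282) = 1974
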